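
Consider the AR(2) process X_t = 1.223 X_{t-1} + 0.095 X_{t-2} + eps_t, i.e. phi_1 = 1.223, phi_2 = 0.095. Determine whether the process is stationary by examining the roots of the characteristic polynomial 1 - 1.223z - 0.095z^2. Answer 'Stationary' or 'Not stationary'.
\text{Not stationary}

The AR(p) characteristic polynomial is P(z) = 1 - 1.223z - 0.095z^2.
Stationarity requires all roots to lie outside the unit circle, i.e. |z| > 1 for every root.
Set 1 + (-1.223) z + (-0.095) z^2 = 0, i.e. a z^2 + b z + c = 0 with a = -0.095, b = -1.223, c = 1.
Discriminant D = b^2 - 4ac = (-1.223)^2 - 4*(-0.095)*1 = 1.495729 - (-0.38) = 1.875729.
D >= 0, so the roots are real: z = (-b +/- sqrt(D)) / (2a) = (1.223 +/- 1.369573) / (-0.19).
  z_1 = (1.223 + 1.369573) / (-0.19) = -13.6451,   |z_1| = 13.6451.
  z_2 = (1.223 - 1.369573) / (-0.19) = 0.7714,   |z_2| = 0.7714.
Moduli of all roots: 13.6451, 0.7714.
All moduli strictly greater than 1? No.
Verdict: Not stationary.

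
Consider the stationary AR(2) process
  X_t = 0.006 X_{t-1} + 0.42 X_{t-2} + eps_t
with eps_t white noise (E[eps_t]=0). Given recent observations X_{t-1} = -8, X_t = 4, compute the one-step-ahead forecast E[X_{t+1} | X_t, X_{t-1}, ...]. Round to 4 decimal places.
E[X_{t+1} \mid \mathcal F_t] = -3.3360

For an AR(p) model X_t = c + sum_i phi_i X_{t-i} + eps_t, the
one-step-ahead conditional mean is
  E[X_{t+1} | X_t, ...] = c + sum_i phi_i X_{t+1-i}.
Substitute known values:
  E[X_{t+1} | ...] = (0.006) * (4) + (0.42) * (-8)
                   = -3.3360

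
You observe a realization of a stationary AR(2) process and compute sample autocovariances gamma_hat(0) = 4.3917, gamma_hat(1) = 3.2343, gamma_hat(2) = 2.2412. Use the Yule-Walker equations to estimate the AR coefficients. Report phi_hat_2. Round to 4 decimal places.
\hat\phi_{2} = -0.0700

The Yule-Walker equations for an AR(p) process read, in matrix form,
  Gamma_p phi = r_p,   with   (Gamma_p)_{ij} = gamma(|i - j|),
                       (r_p)_i = gamma(i),   i,j = 1..p.
Substitute the sample gammas (Toeplitz matrix and right-hand side of size 2):
  Gamma_p = [[4.3917, 3.2343], [3.2343, 4.3917]]
  r_p     = [3.2343, 2.2412]
Written out:
  4.3917 phi_1 + 3.2343 phi_2 = 3.2343
  3.2343 phi_1 + 4.3917 phi_2 = 2.2412
Solve by Cramer's rule:
  det = gamma(0)^2 - gamma(1)^2 = (4.3917)^2 - (3.2343)^2 = 19.28702889 - 10.46069649 = 8.8263324
  phi_hat_1 = [gamma(1) gamma(0) - gamma(1) gamma(2)] / det = [(3.2343)(4.3917) - (3.2343)(2.2412)] / 8.8263324 = 6.95536215 / 8.8263324 = 0.788
  phi_hat_2 = [gamma(0) gamma(2) - gamma(1)^2] / det = [(4.3917)(2.2412) - (3.2343)^2] / 8.8263324 = -0.61801845 / 8.8263324 = -0.07
So phi_hat = [0.7880, -0.0700].
Therefore phi_hat_2 = -0.0700.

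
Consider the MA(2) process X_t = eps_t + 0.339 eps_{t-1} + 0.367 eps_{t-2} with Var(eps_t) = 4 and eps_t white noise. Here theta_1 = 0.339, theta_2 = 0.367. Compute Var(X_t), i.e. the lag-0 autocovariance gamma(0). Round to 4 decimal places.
\gamma(0) = 4.9984

For an MA(q) process X_t = eps_t + sum_i theta_i eps_{t-i} with
Var(eps_t) = sigma^2, the variance is
  gamma(0) = sigma^2 * (1 + sum_i theta_i^2).
  sum_i theta_i^2 = (0.339)^2 + (0.367)^2 = 0.114921 + 0.134689 = 0.24961.
  gamma(0) = 4 * (1 + 0.24961) = 4 * 1.24961 = 4.99844, which rounds to 4.9984.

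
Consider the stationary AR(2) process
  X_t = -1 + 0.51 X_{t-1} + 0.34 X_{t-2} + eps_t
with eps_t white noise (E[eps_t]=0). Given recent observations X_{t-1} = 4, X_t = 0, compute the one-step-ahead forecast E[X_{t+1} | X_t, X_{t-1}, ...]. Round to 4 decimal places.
E[X_{t+1} \mid \mathcal F_t] = 0.3600

For an AR(p) model X_t = c + sum_i phi_i X_{t-i} + eps_t, the
one-step-ahead conditional mean is
  E[X_{t+1} | X_t, ...] = c + sum_i phi_i X_{t+1-i}.
Substitute known values:
  E[X_{t+1} | ...] = -1 + (0.51) * (0) + (0.34) * (4)
                   = 0.3600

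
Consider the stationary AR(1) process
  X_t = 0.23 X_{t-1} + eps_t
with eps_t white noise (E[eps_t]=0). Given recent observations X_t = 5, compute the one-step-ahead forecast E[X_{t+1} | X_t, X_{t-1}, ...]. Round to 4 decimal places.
E[X_{t+1} \mid \mathcal F_t] = 1.1500

For an AR(p) model X_t = c + sum_i phi_i X_{t-i} + eps_t, the
one-step-ahead conditional mean is
  E[X_{t+1} | X_t, ...] = c + sum_i phi_i X_{t+1-i}.
Substitute known values:
  E[X_{t+1} | ...] = (0.23) * (5)
                   = 1.1500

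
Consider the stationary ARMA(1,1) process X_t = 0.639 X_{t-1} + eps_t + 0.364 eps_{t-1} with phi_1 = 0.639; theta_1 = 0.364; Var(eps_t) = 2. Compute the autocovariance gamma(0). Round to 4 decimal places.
\gamma(0) = 5.4005

Multiply the model equation by X_{t-k} and take expectations. With theta_0 = psi_0 = 1 and psi_j the MA(infinity) weights, this gives
  gamma(k) - sum_i phi_i gamma(k-i) = c_k,
  c_k = sigma^2 * sum_{j=k..q} theta_j psi_{j-k}   (c_k = 0 for k > q),
using gamma(-m) = gamma(m).
psi-weights needed (psi_j = theta_j + sum_i phi_i psi_{j-i}):
  psi_1 = theta_1 + phi_1 = 0.364 + (0.639) = 1.003
Right-hand sides:
  c_0 = sigma^2 (1 + theta_1 psi_1) = 2 * (1 + (0.364)(1.003)) = 2 * 1.365092 = 2.730184
  c_1 = sigma^2 theta_1 = 2 * (0.364) = 0.728
  c_2 = 0
Equations for k = 0 and k = 1 (AR order 1):
  gamma(0) = phi_1 gamma(1) + c_0
  gamma(1) = phi_1 gamma(0) + c_1
Substituting the second into the first: gamma(0) (1 - phi_1^2) = c_0 + phi_1 c_1, so
  gamma(0) = (c_0 + phi_1 c_1) / (1 - phi_1^2) = (2.730184 + (0.639)(0.728)) / (1 - (0.639)^2) = 3.195376 / 0.591679 = 5.400523.
Therefore gamma(0) = 5.4005 (to 4 decimal places).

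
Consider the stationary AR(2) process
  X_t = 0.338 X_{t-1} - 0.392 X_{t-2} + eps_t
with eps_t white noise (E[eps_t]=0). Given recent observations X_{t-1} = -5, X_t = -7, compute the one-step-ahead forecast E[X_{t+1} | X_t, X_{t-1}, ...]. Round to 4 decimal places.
E[X_{t+1} \mid \mathcal F_t] = -0.4060

For an AR(p) model X_t = c + sum_i phi_i X_{t-i} + eps_t, the
one-step-ahead conditional mean is
  E[X_{t+1} | X_t, ...] = c + sum_i phi_i X_{t+1-i}.
Substitute known values:
  E[X_{t+1} | ...] = (0.338) * (-7) + (-0.392) * (-5)
                   = -0.4060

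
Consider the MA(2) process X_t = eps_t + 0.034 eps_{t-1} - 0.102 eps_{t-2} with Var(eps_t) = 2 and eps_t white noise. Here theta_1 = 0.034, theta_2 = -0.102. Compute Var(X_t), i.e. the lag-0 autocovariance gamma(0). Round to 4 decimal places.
\gamma(0) = 2.0231

For an MA(q) process X_t = eps_t + sum_i theta_i eps_{t-i} with
Var(eps_t) = sigma^2, the variance is
  gamma(0) = sigma^2 * (1 + sum_i theta_i^2).
  sum_i theta_i^2 = (0.034)^2 + (-0.102)^2 = 0.001156 + 0.010404 = 0.01156.
  gamma(0) = 2 * (1 + 0.01156) = 2 * 1.01156 = 2.02312, which rounds to 2.0231.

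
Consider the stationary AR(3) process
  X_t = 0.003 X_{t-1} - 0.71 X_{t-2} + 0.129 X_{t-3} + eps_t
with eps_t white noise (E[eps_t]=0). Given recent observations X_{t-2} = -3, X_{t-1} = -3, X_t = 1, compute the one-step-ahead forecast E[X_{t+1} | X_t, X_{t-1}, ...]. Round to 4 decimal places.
E[X_{t+1} \mid \mathcal F_t] = 1.7460

For an AR(p) model X_t = c + sum_i phi_i X_{t-i} + eps_t, the
one-step-ahead conditional mean is
  E[X_{t+1} | X_t, ...] = c + sum_i phi_i X_{t+1-i}.
Substitute known values:
  E[X_{t+1} | ...] = (0.003) * (1) + (-0.71) * (-3) + (0.129) * (-3)
                   = 1.7460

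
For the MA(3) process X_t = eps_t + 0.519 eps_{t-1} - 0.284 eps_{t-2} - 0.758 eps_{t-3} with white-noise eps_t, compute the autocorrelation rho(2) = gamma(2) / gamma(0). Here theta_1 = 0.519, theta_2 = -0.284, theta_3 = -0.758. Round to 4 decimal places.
\rho(2) = -0.3520

For an MA(q) process with theta_0 = 1, the autocovariance is
  gamma(k) = sigma^2 * sum_{i=0..q-k} theta_i * theta_{i+k},
and rho(k) = gamma(k) / gamma(0). Sigma^2 cancels.
  numerator   = (1)*(-0.284) + (0.519)*(-0.758) = -0.677402.
  denominator = (1)^2 + (0.519)^2 + (-0.284)^2 + (-0.758)^2 = 1.924581.
  rho(2) = -0.677402 / 1.924581 = -0.3520.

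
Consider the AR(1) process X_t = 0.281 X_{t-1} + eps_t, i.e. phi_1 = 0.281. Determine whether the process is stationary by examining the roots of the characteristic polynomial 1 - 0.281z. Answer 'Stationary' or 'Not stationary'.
\text{Stationary}

The AR(p) characteristic polynomial is P(z) = 1 - 0.281z.
Stationarity requires all roots to lie outside the unit circle, i.e. |z| > 1 for every root.
This is linear in z: 1 + (-0.281) z = 0  =>  z = -1/(-0.281) = 3.558719,  |z| = 3.558719.
Moduli of all roots: 3.5587.
All moduli strictly greater than 1? Yes.
Verdict: Stationary.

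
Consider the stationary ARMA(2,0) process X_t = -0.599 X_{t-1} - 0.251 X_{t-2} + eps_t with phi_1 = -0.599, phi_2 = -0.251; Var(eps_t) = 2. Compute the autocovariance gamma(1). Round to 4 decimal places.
\gamma(1) = -1.3260

Multiply the model equation by X_{t-k} and take expectations. With theta_0 = psi_0 = 1 and psi_j the MA(infinity) weights, this gives
  gamma(k) - sum_i phi_i gamma(k-i) = c_k,
  c_k = sigma^2 * sum_{j=k..q} theta_j psi_{j-k}   (c_k = 0 for k > q),
using gamma(-m) = gamma(m).
Pure AR (q = 0): c_0 = sigma^2 = 2, c_k = 0 for k >= 1.
Equations for k = 0, 1, 2 (AR order 2, c_2 = 0):
  (E0) gamma(0) = phi_1 gamma(1) + phi_2 gamma(2) + c_0
  (E1) gamma(1) = phi_1 gamma(0) + phi_2 gamma(1) + c_1
  (E2) gamma(2) = phi_1 gamma(1) + phi_2 gamma(0)
From (E1): gamma(1) = A gamma(0) + B with
  A = phi_1 / (1 - phi_2) = -0.599 / 1.251 = -0.478817,   B = c_1 / (1 - phi_2) = 0 / 1.251 = 0.
Insert (E2) into (E0): gamma(0) (1 - phi_2^2) = phi_1 (1 + phi_2) gamma(1) + c_0.
  phi_1 (1 + phi_2) = (-0.599)(0.749) = -0.448651,   1 - phi_2^2 = 0.936999.
Replace gamma(1) by A gamma(0) + B and collect gamma(0):
  gamma(0) [0.936999 - (-0.448651)(-0.478817)] = c_0 = 2
  gamma(0) * 0.722177 = 2
  gamma(0) = 2 / 0.722177 = 2.769403.
  gamma(1) = A gamma(0) = (-0.478817)(2.769403) = -1.326037.
Therefore gamma(1) = -1.3260 (to 4 decimal places).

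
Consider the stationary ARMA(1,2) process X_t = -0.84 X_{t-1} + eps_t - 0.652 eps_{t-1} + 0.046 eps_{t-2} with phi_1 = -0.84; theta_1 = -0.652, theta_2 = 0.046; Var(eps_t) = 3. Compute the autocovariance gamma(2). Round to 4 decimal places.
\gamma(2) = 20.9209

Multiply the model equation by X_{t-k} and take expectations. With theta_0 = psi_0 = 1 and psi_j the MA(infinity) weights, this gives
  gamma(k) - sum_i phi_i gamma(k-i) = c_k,
  c_k = sigma^2 * sum_{j=k..q} theta_j psi_{j-k}   (c_k = 0 for k > q),
using gamma(-m) = gamma(m).
psi-weights needed (psi_j = theta_j + sum_i phi_i psi_{j-i}):
  psi_1 = theta_1 + phi_1 = -0.652 + (-0.84) = -1.492
  psi_2 = theta_2 + phi_1 psi_1 = 0.046 + (-0.84)(-1.492) = 1.29928
Right-hand sides:
  c_0 = sigma^2 (1 + theta_1 psi_1 + theta_2 psi_2) = 3 * (1 + (-0.652)(-1.492) + (0.046)(1.29928)) = 3 * 2.032551 = 6.097653
  c_1 = sigma^2 (theta_1 + theta_2 psi_1) = 3 * (-0.652 + (0.046)(-1.492)) = -2.161896
  c_2 = sigma^2 theta_2 = 3 * (0.046) = 0.138
Equations for k = 0 and k = 1 (AR order 1):
  gamma(0) = phi_1 gamma(1) + c_0
  gamma(1) = phi_1 gamma(0) + c_1
Substituting the second into the first: gamma(0) (1 - phi_1^2) = c_0 + phi_1 c_1, so
  gamma(0) = (c_0 + phi_1 c_1) / (1 - phi_1^2) = (6.097653 + (-0.84)(-2.161896)) / (1 - (-0.84)^2) = 7.913645 / 0.2944 = 26.880589.
  gamma(1) = phi_1 gamma(0) + c_1 = (-0.84)(26.880589) + (-2.161896) = -24.74159.
For k = 2: gamma(2) = phi_1 gamma(1) + c_2
  = (-0.84)(-24.74159) + (0.138) = 20.920936.
Therefore gamma(2) = 20.9209 (to 4 decimal places).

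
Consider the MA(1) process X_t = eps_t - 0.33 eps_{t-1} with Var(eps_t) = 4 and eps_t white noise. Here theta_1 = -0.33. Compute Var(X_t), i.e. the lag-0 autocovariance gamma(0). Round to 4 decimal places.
\gamma(0) = 4.4356

For an MA(q) process X_t = eps_t + sum_i theta_i eps_{t-i} with
Var(eps_t) = sigma^2, the variance is
  gamma(0) = sigma^2 * (1 + sum_i theta_i^2).
  sum_i theta_i^2 = (-0.33)^2 = 0.1089.
  gamma(0) = 4 * (1 + 0.1089) = 4 * 1.1089 = 4.4356.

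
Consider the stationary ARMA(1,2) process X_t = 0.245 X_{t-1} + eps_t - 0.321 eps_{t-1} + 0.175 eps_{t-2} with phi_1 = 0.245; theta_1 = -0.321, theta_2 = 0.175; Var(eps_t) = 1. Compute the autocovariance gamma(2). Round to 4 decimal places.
\gamma(2) = 0.1550

Multiply the model equation by X_{t-k} and take expectations. With theta_0 = psi_0 = 1 and psi_j the MA(infinity) weights, this gives
  gamma(k) - sum_i phi_i gamma(k-i) = c_k,
  c_k = sigma^2 * sum_{j=k..q} theta_j psi_{j-k}   (c_k = 0 for k > q),
using gamma(-m) = gamma(m).
psi-weights needed (psi_j = theta_j + sum_i phi_i psi_{j-i}):
  psi_1 = theta_1 + phi_1 = -0.321 + (0.245) = -0.076
  psi_2 = theta_2 + phi_1 psi_1 = 0.175 + (0.245)(-0.076) = 0.15638
Right-hand sides:
  c_0 = sigma^2 (1 + theta_1 psi_1 + theta_2 psi_2) = 1 * (1 + (-0.321)(-0.076) + (0.175)(0.15638)) = 1 * 1.051763 = 1.051762
  c_1 = sigma^2 (theta_1 + theta_2 psi_1) = 1 * (-0.321 + (0.175)(-0.076)) = -0.3343
  c_2 = sigma^2 theta_2 = 1 * (0.175) = 0.175
Equations for k = 0 and k = 1 (AR order 1):
  gamma(0) = phi_1 gamma(1) + c_0
  gamma(1) = phi_1 gamma(0) + c_1
Substituting the second into the first: gamma(0) (1 - phi_1^2) = c_0 + phi_1 c_1, so
  gamma(0) = (c_0 + phi_1 c_1) / (1 - phi_1^2) = (1.051762 + (0.245)(-0.3343)) / (1 - (0.245)^2) = 0.969859 / 0.939975 = 1.031792.
  gamma(1) = phi_1 gamma(0) + c_1 = (0.245)(1.031792) + (-0.3343) = -0.081511.
For k = 2: gamma(2) = phi_1 gamma(1) + c_2
  = (0.245)(-0.081511) + (0.175) = 0.15503.
Therefore gamma(2) = 0.1550 (to 4 decimal places).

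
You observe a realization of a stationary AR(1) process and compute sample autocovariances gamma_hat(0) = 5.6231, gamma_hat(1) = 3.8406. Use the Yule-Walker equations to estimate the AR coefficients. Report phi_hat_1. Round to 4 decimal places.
\hat\phi_{1} = 0.6830

The Yule-Walker equations for an AR(p) process read, in matrix form,
  Gamma_p phi = r_p,   with   (Gamma_p)_{ij} = gamma(|i - j|),
                       (r_p)_i = gamma(i),   i,j = 1..p.
Substitute the sample gammas (Toeplitz matrix and right-hand side of size 1):
  Gamma_p = [[5.6231]]
  r_p     = [3.8406]
With p = 1 this is the single equation gamma(0) phi_1 = gamma(1):
  phi_hat_1 = gamma(1) / gamma(0) = 3.8406 / 5.6231 = 0.6830.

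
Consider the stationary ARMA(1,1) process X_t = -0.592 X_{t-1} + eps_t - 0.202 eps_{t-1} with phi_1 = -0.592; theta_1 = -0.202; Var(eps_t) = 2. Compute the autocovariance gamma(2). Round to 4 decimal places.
\gamma(2) = 1.6204

Multiply the model equation by X_{t-k} and take expectations. With theta_0 = psi_0 = 1 and psi_j the MA(infinity) weights, this gives
  gamma(k) - sum_i phi_i gamma(k-i) = c_k,
  c_k = sigma^2 * sum_{j=k..q} theta_j psi_{j-k}   (c_k = 0 for k > q),
using gamma(-m) = gamma(m).
psi-weights needed (psi_j = theta_j + sum_i phi_i psi_{j-i}):
  psi_1 = theta_1 + phi_1 = -0.202 + (-0.592) = -0.794
Right-hand sides:
  c_0 = sigma^2 (1 + theta_1 psi_1) = 2 * (1 + (-0.202)(-0.794)) = 2 * 1.160388 = 2.320776
  c_1 = sigma^2 theta_1 = 2 * (-0.202) = -0.404
  c_2 = 0
Equations for k = 0 and k = 1 (AR order 1):
  gamma(0) = phi_1 gamma(1) + c_0
  gamma(1) = phi_1 gamma(0) + c_1
Substituting the second into the first: gamma(0) (1 - phi_1^2) = c_0 + phi_1 c_1, so
  gamma(0) = (c_0 + phi_1 c_1) / (1 - phi_1^2) = (2.320776 + (-0.592)(-0.404)) / (1 - (-0.592)^2) = 2.559944 / 0.649536 = 3.941189.
  gamma(1) = phi_1 gamma(0) + c_1 = (-0.592)(3.941189) + (-0.404) = -2.737184.
For k = 2 (> q): gamma(2) = phi_1 gamma(1) = (-0.592)(-2.737184) = 1.620413.
Therefore gamma(2) = 1.6204 (to 4 decimal places).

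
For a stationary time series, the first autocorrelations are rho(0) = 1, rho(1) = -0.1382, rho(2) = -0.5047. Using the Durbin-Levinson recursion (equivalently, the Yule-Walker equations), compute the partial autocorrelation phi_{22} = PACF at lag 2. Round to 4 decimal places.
\phi_{22} = -0.5340

The PACF at lag k is phi_{kk}, the last component of the solution
to the Yule-Walker system G_k phi = r_k where
  (G_k)_{ij} = rho(|i - j|), (r_k)_i = rho(i), i,j = 1..k.
Equivalently, Durbin-Levinson gives phi_{kk} iteratively:
  phi_{11} = rho(1)
  phi_{kk} = [rho(k) - sum_{j=1..k-1} phi_{k-1,j} rho(k-j)]
            / [1 - sum_{j=1..k-1} phi_{k-1,j} rho(j)],
  phi_{k,j} = phi_{k-1,j} - phi_{kk} phi_{k-1,k-j},  j = 1..k-1.
Step k = 1:
  phi_11 = rho(1) = -0.1382.
Step k = 2:
  phi_22 = [rho(2) - phi_11 rho(1)] / [1 - phi_11 rho(1)] = [-0.5047 - (-0.1382)(-0.1382)] / [1 - (-0.1382)(-0.1382)]
         = -0.52379924 / 0.98090076 = -0.534.
Therefore phi_{22} = -0.5340.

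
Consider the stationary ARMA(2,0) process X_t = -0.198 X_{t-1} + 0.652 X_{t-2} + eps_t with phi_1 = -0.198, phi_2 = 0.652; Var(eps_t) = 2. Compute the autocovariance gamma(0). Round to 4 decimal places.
\gamma(0) = 5.1442

Multiply the model equation by X_{t-k} and take expectations. With theta_0 = psi_0 = 1 and psi_j the MA(infinity) weights, this gives
  gamma(k) - sum_i phi_i gamma(k-i) = c_k,
  c_k = sigma^2 * sum_{j=k..q} theta_j psi_{j-k}   (c_k = 0 for k > q),
using gamma(-m) = gamma(m).
Pure AR (q = 0): c_0 = sigma^2 = 2, c_k = 0 for k >= 1.
Equations for k = 0, 1, 2 (AR order 2, c_2 = 0):
  (E0) gamma(0) = phi_1 gamma(1) + phi_2 gamma(2) + c_0
  (E1) gamma(1) = phi_1 gamma(0) + phi_2 gamma(1) + c_1
  (E2) gamma(2) = phi_1 gamma(1) + phi_2 gamma(0)
From (E1): gamma(1) = A gamma(0) + B with
  A = phi_1 / (1 - phi_2) = -0.198 / 0.348 = -0.568966,   B = c_1 / (1 - phi_2) = 0 / 0.348 = 0.
Insert (E2) into (E0): gamma(0) (1 - phi_2^2) = phi_1 (1 + phi_2) gamma(1) + c_0.
  phi_1 (1 + phi_2) = (-0.198)(1.652) = -0.327096,   1 - phi_2^2 = 0.574896.
Replace gamma(1) by A gamma(0) + B and collect gamma(0):
  gamma(0) [0.574896 - (-0.327096)(-0.568966)] = c_0 = 2
  gamma(0) * 0.38879 = 2
  gamma(0) = 2 / 0.38879 = 5.14417.
Therefore gamma(0) = 5.1442 (to 4 decimal places).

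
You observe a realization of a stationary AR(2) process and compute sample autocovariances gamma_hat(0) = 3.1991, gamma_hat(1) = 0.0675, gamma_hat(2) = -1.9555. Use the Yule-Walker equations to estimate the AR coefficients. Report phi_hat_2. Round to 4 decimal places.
\hat\phi_{2} = -0.6120

The Yule-Walker equations for an AR(p) process read, in matrix form,
  Gamma_p phi = r_p,   with   (Gamma_p)_{ij} = gamma(|i - j|),
                       (r_p)_i = gamma(i),   i,j = 1..p.
Substitute the sample gammas (Toeplitz matrix and right-hand side of size 2):
  Gamma_p = [[3.1991, 0.0675], [0.0675, 3.1991]]
  r_p     = [0.0675, -1.9555]
Written out:
  3.1991 phi_1 + 0.0675 phi_2 = 0.0675
  0.0675 phi_1 + 3.1991 phi_2 = -1.9555
Solve by Cramer's rule:
  det = gamma(0)^2 - gamma(1)^2 = (3.1991)^2 - (0.0675)^2 = 10.23424081 - 0.00455625 = 10.22968456
  phi_hat_1 = [gamma(1) gamma(0) - gamma(1) gamma(2)] / det = [(0.0675)(3.1991) - (0.0675)(-1.9555)] / 10.22968456 = 0.3479355 / 10.22968456 = 0.034
  phi_hat_2 = [gamma(0) gamma(2) - gamma(1)^2] / det = [(3.1991)(-1.9555) - (0.0675)^2] / 10.22968456 = -6.2603963 / 10.22968456 = -0.612
So phi_hat = [0.0340, -0.6120].
Therefore phi_hat_2 = -0.6120.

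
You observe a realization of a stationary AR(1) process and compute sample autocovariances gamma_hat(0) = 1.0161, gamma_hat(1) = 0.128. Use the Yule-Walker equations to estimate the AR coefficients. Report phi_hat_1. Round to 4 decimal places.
\hat\phi_{1} = 0.1260

The Yule-Walker equations for an AR(p) process read, in matrix form,
  Gamma_p phi = r_p,   with   (Gamma_p)_{ij} = gamma(|i - j|),
                       (r_p)_i = gamma(i),   i,j = 1..p.
Substitute the sample gammas (Toeplitz matrix and right-hand side of size 1):
  Gamma_p = [[1.0161]]
  r_p     = [0.128]
With p = 1 this is the single equation gamma(0) phi_1 = gamma(1):
  phi_hat_1 = gamma(1) / gamma(0) = 0.128 / 1.0161 = 0.1260.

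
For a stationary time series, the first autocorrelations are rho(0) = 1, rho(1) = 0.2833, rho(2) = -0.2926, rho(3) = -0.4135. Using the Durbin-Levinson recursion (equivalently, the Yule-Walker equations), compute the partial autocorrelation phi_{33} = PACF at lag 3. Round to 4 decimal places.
\phi_{33} = -0.2370

The PACF at lag k is phi_{kk}, the last component of the solution
to the Yule-Walker system G_k phi = r_k where
  (G_k)_{ij} = rho(|i - j|), (r_k)_i = rho(i), i,j = 1..k.
Equivalently, Durbin-Levinson gives phi_{kk} iteratively:
  phi_{11} = rho(1)
  phi_{kk} = [rho(k) - sum_{j=1..k-1} phi_{k-1,j} rho(k-j)]
            / [1 - sum_{j=1..k-1} phi_{k-1,j} rho(j)],
  phi_{k,j} = phi_{k-1,j} - phi_{kk} phi_{k-1,k-j},  j = 1..k-1.
Step k = 1:
  phi_11 = rho(1) = 0.2833.
Step k = 2:
  phi_22 = [rho(2) - phi_11 rho(1)] / [1 - phi_11 rho(1)] = [-0.2926 - (0.2833)(0.2833)] / [1 - (0.2833)(0.2833)]
         = -0.37285889 / 0.91974111 = -0.405395.
  Update: phi_21 = phi_11 - phi_22 phi_11 = 0.2833 - (-0.405395)(0.2833) = 0.398149.
Step k = 3:
  phi_33 = [rho(3) - phi_21 rho(2) - phi_22 rho(1)] / [1 - phi_21 rho(1) - phi_22 rho(2)]
    numerator   = -0.4135 - (0.398149)(-0.2926) - (-0.405395)(0.2833) = -0.1821532
    denominator = 1 - (0.398149)(0.2833) - (-0.405395)(-0.2926) = 0.7685858
  phi_33 = -0.1821532 / 0.7685858 = -0.237.
Therefore phi_{33} = -0.2370.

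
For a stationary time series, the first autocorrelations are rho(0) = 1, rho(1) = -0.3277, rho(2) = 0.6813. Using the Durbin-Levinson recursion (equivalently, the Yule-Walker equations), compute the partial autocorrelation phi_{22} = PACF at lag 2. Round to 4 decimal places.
\phi_{22} = 0.6430

The PACF at lag k is phi_{kk}, the last component of the solution
to the Yule-Walker system G_k phi = r_k where
  (G_k)_{ij} = rho(|i - j|), (r_k)_i = rho(i), i,j = 1..k.
Equivalently, Durbin-Levinson gives phi_{kk} iteratively:
  phi_{11} = rho(1)
  phi_{kk} = [rho(k) - sum_{j=1..k-1} phi_{k-1,j} rho(k-j)]
            / [1 - sum_{j=1..k-1} phi_{k-1,j} rho(j)],
  phi_{k,j} = phi_{k-1,j} - phi_{kk} phi_{k-1,k-j},  j = 1..k-1.
Step k = 1:
  phi_11 = rho(1) = -0.3277.
Step k = 2:
  phi_22 = [rho(2) - phi_11 rho(1)] / [1 - phi_11 rho(1)] = [0.6813 - (-0.3277)(-0.3277)] / [1 - (-0.3277)(-0.3277)]
         = 0.57391271 / 0.89261271 = 0.643.
Therefore phi_{22} = 0.6430.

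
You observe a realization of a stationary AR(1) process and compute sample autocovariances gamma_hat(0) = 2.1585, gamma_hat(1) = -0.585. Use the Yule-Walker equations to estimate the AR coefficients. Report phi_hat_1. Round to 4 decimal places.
\hat\phi_{1} = -0.2710

The Yule-Walker equations for an AR(p) process read, in matrix form,
  Gamma_p phi = r_p,   with   (Gamma_p)_{ij} = gamma(|i - j|),
                       (r_p)_i = gamma(i),   i,j = 1..p.
Substitute the sample gammas (Toeplitz matrix and right-hand side of size 1):
  Gamma_p = [[2.1585]]
  r_p     = [-0.585]
With p = 1 this is the single equation gamma(0) phi_1 = gamma(1):
  phi_hat_1 = gamma(1) / gamma(0) = -0.585 / 2.1585 = -0.2710.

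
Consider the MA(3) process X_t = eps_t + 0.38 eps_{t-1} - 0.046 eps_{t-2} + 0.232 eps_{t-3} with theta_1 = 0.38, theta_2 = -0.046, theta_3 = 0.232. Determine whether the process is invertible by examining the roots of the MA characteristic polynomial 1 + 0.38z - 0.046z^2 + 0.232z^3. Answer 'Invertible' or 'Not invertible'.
\text{Invertible}

The MA(q) characteristic polynomial is P(z) = 1 + 0.38z - 0.046z^2 + 0.232z^3.
Invertibility requires all roots to lie outside the unit circle, i.e. |z| > 1 for every root.
Degree 3: look for a simple real root z0 first, then factor out (1 - z/z0) and solve the remaining quadratic.
Testing z0 = -1.25: P(-1.25) = 1 + (0.38)(-1.25) + (-0.046)(-1.25)^2 + (0.232)(-1.25)^3
  = 1 + (-0.475) + (-0.071875) + (-0.453125) = 0.  So z_0 = -1.25 is a root, |z_0| = 1.25.
Divide out the factor (1 + 0.8 z) = (1 - z/z0) (since 1/z0 = -0.8):
  P(z) = (1 + 0.8 z)(1 + (-0.42) z + (0.29) z^2)
  [check: z-coef -0.42 - (-0.8) = 0.38; z^2-coef 0.29 - (-0.8)(-0.42) = -0.046; z^3-coef -(-0.8)(0.29) = 0.232.]
Remaining roots from the quadratic factor 1 + (-0.42) z + (0.29) z^2:
  Set 1 + (-0.42) z + (0.29) z^2 = 0, i.e. a z^2 + b z + c = 0 with a = 0.29, b = -0.42, c = 1.
  Discriminant D = b^2 - 4ac = (-0.42)^2 - 4*(0.29)*1 = 0.1764 - (1.16) = -0.9836.
  D < 0, so the roots are the complex-conjugate pair z = (-b +/- i sqrt(-D)) / (2a) = 0.7241 +/- 1.7099i.
  For a conjugate pair |z|^2 = z * conj(z) = (product of roots) = c/a = 1/(0.29) = 3.448276, so |z| = sqrt(3.448276) = 1.857 for both roots.
Moduli of all roots: 1.2500, 1.8570, 1.8570.
All moduli strictly greater than 1? Yes.
Verdict: Invertible.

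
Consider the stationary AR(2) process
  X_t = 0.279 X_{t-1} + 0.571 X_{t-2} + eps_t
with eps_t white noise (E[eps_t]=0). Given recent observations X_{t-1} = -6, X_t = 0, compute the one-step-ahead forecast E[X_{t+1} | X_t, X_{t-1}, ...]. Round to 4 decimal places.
E[X_{t+1} \mid \mathcal F_t] = -3.4260

For an AR(p) model X_t = c + sum_i phi_i X_{t-i} + eps_t, the
one-step-ahead conditional mean is
  E[X_{t+1} | X_t, ...] = c + sum_i phi_i X_{t+1-i}.
Substitute known values:
  E[X_{t+1} | ...] = (0.279) * (0) + (0.571) * (-6)
                   = -3.4260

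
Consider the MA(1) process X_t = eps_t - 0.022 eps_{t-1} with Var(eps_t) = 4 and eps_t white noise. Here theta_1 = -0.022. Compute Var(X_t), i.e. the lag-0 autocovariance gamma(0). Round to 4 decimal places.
\gamma(0) = 4.0019

For an MA(q) process X_t = eps_t + sum_i theta_i eps_{t-i} with
Var(eps_t) = sigma^2, the variance is
  gamma(0) = sigma^2 * (1 + sum_i theta_i^2).
  sum_i theta_i^2 = (-0.022)^2 = 0.000484.
  gamma(0) = 4 * (1 + 0.000484) = 4 * 1.000484 = 4.001936, which rounds to 4.0019.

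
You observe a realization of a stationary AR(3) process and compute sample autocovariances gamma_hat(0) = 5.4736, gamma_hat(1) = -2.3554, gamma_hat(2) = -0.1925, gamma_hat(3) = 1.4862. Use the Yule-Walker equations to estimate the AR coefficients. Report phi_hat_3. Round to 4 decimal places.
\hat\phi_{3} = 0.1800

The Yule-Walker equations for an AR(p) process read, in matrix form,
  Gamma_p phi = r_p,   with   (Gamma_p)_{ij} = gamma(|i - j|),
                       (r_p)_i = gamma(i),   i,j = 1..p.
Substitute the sample gammas (Toeplitz matrix and right-hand side of size 3):
  Gamma_p = [[5.4736, -2.3554, -0.1925], [-2.3554, 5.4736, -2.3554], [-0.1925, -2.3554, 5.4736]]
  r_p     = [-2.3554, -0.1925, 1.4862]
Written out (R1..R3):
  (R1) 5.4736 phi_1 - 2.3554 phi_2 - 0.1925 phi_3 = -2.3554
  (R2) -2.3554 phi_1 + 5.4736 phi_2 - 2.3554 phi_3 = -0.1925
  (R3) -0.1925 phi_1 - 2.3554 phi_2 + 5.4736 phi_3 = 1.4862
Gaussian elimination:
  R2 <- R2 - (-2.3554/5.4736) R1 = R2 - (-0.43032) R1:  4.460024 phi_2 - 2.438237 phi_3 = -1.206076
  R3 <- R3 - (-0.1925/5.4736) R1 = R3 - (-0.035169) R1:  -2.438237 phi_2 + 5.46683 phi_3 = 1.403363
  R3 <- R3 - (-2.438237/4.460024) R2 = R3 - (-0.546687) R2:  4.133878 phi_3 = 0.744018
Back-substitution:
  phi_hat_3 = 0.744018 / 4.133878 = 0.179981
  phi_hat_2 = (-1.206076 - (-2.438237)(0.179981)) / 4.460024 = -0.172026
  phi_hat_1 = (-2.3554 - (-2.3554)(-0.172026) - (-0.1925)(0.179981)) / 5.4736 = -0.498017
So phi_hat = [-0.4980, -0.1720, 0.1800].
Therefore phi_hat_3 = 0.1800.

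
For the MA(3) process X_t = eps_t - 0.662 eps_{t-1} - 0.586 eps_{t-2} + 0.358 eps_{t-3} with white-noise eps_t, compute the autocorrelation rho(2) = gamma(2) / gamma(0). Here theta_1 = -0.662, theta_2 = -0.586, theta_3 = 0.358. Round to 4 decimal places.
\rho(2) = -0.4309

For an MA(q) process with theta_0 = 1, the autocovariance is
  gamma(k) = sigma^2 * sum_{i=0..q-k} theta_i * theta_{i+k},
and rho(k) = gamma(k) / gamma(0). Sigma^2 cancels.
  numerator   = (1)*(-0.586) + (-0.662)*(0.358) = -0.822996.
  denominator = (1)^2 + (-0.662)^2 + (-0.586)^2 + (0.358)^2 = 1.909804.
  rho(2) = -0.822996 / 1.909804 = -0.4309.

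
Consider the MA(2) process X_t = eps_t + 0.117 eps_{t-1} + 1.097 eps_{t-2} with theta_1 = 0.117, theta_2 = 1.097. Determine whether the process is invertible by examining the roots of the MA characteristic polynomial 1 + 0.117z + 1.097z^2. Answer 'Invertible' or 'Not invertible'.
\text{Not invertible}

The MA(q) characteristic polynomial is P(z) = 1 + 0.117z + 1.097z^2.
Invertibility requires all roots to lie outside the unit circle, i.e. |z| > 1 for every root.
Set 1 + (0.117) z + (1.097) z^2 = 0, i.e. a z^2 + b z + c = 0 with a = 1.097, b = 0.117, c = 1.
Discriminant D = b^2 - 4ac = (0.117)^2 - 4*(1.097)*1 = 0.013689 - (4.388) = -4.374311.
D < 0, so the roots are the complex-conjugate pair z = (-b +/- i sqrt(-D)) / (2a) = -0.0533 +/- 0.9533i.
For a conjugate pair |z|^2 = z * conj(z) = (product of roots) = c/a = 1/(1.097) = 0.911577, so |z| = sqrt(0.911577) = 0.9548 for both roots.
Moduli of all roots: 0.9548, 0.9548.
All moduli strictly greater than 1? No.
Verdict: Not invertible.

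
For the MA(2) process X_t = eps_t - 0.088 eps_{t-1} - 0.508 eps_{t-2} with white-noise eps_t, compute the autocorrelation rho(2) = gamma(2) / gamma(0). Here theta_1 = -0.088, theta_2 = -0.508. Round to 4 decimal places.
\rho(2) = -0.4013

For an MA(q) process with theta_0 = 1, the autocovariance is
  gamma(k) = sigma^2 * sum_{i=0..q-k} theta_i * theta_{i+k},
and rho(k) = gamma(k) / gamma(0). Sigma^2 cancels.
  numerator   = (1)*(-0.508) = -0.508.
  denominator = (1)^2 + (-0.088)^2 + (-0.508)^2 = 1.265808.
  rho(2) = -0.508 / 1.265808 = -0.4013.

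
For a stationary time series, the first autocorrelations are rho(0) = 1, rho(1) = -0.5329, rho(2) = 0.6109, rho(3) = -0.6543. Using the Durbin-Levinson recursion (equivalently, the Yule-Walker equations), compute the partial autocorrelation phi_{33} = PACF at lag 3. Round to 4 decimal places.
\phi_{33} = -0.4130

The PACF at lag k is phi_{kk}, the last component of the solution
to the Yule-Walker system G_k phi = r_k where
  (G_k)_{ij} = rho(|i - j|), (r_k)_i = rho(i), i,j = 1..k.
Equivalently, Durbin-Levinson gives phi_{kk} iteratively:
  phi_{11} = rho(1)
  phi_{kk} = [rho(k) - sum_{j=1..k-1} phi_{k-1,j} rho(k-j)]
            / [1 - sum_{j=1..k-1} phi_{k-1,j} rho(j)],
  phi_{k,j} = phi_{k-1,j} - phi_{kk} phi_{k-1,k-j},  j = 1..k-1.
Step k = 1:
  phi_11 = rho(1) = -0.5329.
Step k = 2:
  phi_22 = [rho(2) - phi_11 rho(1)] / [1 - phi_11 rho(1)] = [0.6109 - (-0.5329)(-0.5329)] / [1 - (-0.5329)(-0.5329)]
         = 0.32691759 / 0.71601759 = 0.456578.
  Update: phi_21 = phi_11 - phi_22 phi_11 = -0.5329 - (0.456578)(-0.5329) = -0.28959.
Step k = 3:
  phi_33 = [rho(3) - phi_21 rho(2) - phi_22 rho(1)] / [1 - phi_21 rho(1) - phi_22 rho(2)]
    numerator   = -0.6543 - (-0.28959)(0.6109) - (0.456578)(-0.5329) = -0.23407939
    denominator = 1 - (-0.28959)(-0.5329) - (0.456578)(0.6109) = 0.56675434
  phi_33 = -0.23407939 / 0.56675434 = -0.413.
Therefore phi_{33} = -0.4130.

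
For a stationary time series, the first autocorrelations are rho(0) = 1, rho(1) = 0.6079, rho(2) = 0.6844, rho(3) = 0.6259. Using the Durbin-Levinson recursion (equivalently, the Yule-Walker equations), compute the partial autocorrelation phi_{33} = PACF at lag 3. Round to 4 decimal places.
\phi_{33} = 0.2410

The PACF at lag k is phi_{kk}, the last component of the solution
to the Yule-Walker system G_k phi = r_k where
  (G_k)_{ij} = rho(|i - j|), (r_k)_i = rho(i), i,j = 1..k.
Equivalently, Durbin-Levinson gives phi_{kk} iteratively:
  phi_{11} = rho(1)
  phi_{kk} = [rho(k) - sum_{j=1..k-1} phi_{k-1,j} rho(k-j)]
            / [1 - sum_{j=1..k-1} phi_{k-1,j} rho(j)],
  phi_{k,j} = phi_{k-1,j} - phi_{kk} phi_{k-1,k-j},  j = 1..k-1.
Step k = 1:
  phi_11 = rho(1) = 0.6079.
Step k = 2:
  phi_22 = [rho(2) - phi_11 rho(1)] / [1 - phi_11 rho(1)] = [0.6844 - (0.6079)(0.6079)] / [1 - (0.6079)(0.6079)]
         = 0.31485759 / 0.63045759 = 0.499411.
  Update: phi_21 = phi_11 - phi_22 phi_11 = 0.6079 - (0.499411)(0.6079) = 0.304308.
Step k = 3:
  phi_33 = [rho(3) - phi_21 rho(2) - phi_22 rho(1)] / [1 - phi_21 rho(1) - phi_22 rho(2)]
    numerator   = 0.6259 - (0.304308)(0.6844) - (0.499411)(0.6079) = 0.11403958
    denominator = 1 - (0.304308)(0.6079) - (0.499411)(0.6844) = 0.47321418
  phi_33 = 0.11403958 / 0.47321418 = 0.241.
Therefore phi_{33} = 0.2410.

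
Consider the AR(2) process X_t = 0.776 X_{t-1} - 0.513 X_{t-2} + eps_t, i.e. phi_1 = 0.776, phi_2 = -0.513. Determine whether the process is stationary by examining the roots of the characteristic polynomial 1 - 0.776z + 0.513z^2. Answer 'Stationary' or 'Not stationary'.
\text{Stationary}

The AR(p) characteristic polynomial is P(z) = 1 - 0.776z + 0.513z^2.
Stationarity requires all roots to lie outside the unit circle, i.e. |z| > 1 for every root.
Set 1 + (-0.776) z + (0.513) z^2 = 0, i.e. a z^2 + b z + c = 0 with a = 0.513, b = -0.776, c = 1.
Discriminant D = b^2 - 4ac = (-0.776)^2 - 4*(0.513)*1 = 0.602176 - (2.052) = -1.449824.
D < 0, so the roots are the complex-conjugate pair z = (-b +/- i sqrt(-D)) / (2a) = 0.7563 +/- 1.1736i.
For a conjugate pair |z|^2 = z * conj(z) = (product of roots) = c/a = 1/(0.513) = 1.949318, so |z| = sqrt(1.949318) = 1.3962 for both roots.
Moduli of all roots: 1.3962, 1.3962.
All moduli strictly greater than 1? Yes.
Verdict: Stationary.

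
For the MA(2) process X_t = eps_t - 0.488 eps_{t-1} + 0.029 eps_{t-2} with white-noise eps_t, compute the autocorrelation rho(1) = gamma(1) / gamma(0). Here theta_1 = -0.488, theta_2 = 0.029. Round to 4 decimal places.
\rho(1) = -0.4053

For an MA(q) process with theta_0 = 1, the autocovariance is
  gamma(k) = sigma^2 * sum_{i=0..q-k} theta_i * theta_{i+k},
and rho(k) = gamma(k) / gamma(0). Sigma^2 cancels.
  numerator   = (1)*(-0.488) + (-0.488)*(0.029) = -0.502152.
  denominator = (1)^2 + (-0.488)^2 + (0.029)^2 = 1.238985.
  rho(1) = -0.502152 / 1.238985 = -0.4053.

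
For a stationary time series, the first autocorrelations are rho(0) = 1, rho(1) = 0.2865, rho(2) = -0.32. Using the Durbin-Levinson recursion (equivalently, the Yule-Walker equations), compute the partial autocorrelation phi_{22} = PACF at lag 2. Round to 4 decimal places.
\phi_{22} = -0.4380

The PACF at lag k is phi_{kk}, the last component of the solution
to the Yule-Walker system G_k phi = r_k where
  (G_k)_{ij} = rho(|i - j|), (r_k)_i = rho(i), i,j = 1..k.
Equivalently, Durbin-Levinson gives phi_{kk} iteratively:
  phi_{11} = rho(1)
  phi_{kk} = [rho(k) - sum_{j=1..k-1} phi_{k-1,j} rho(k-j)]
            / [1 - sum_{j=1..k-1} phi_{k-1,j} rho(j)],
  phi_{k,j} = phi_{k-1,j} - phi_{kk} phi_{k-1,k-j},  j = 1..k-1.
Step k = 1:
  phi_11 = rho(1) = 0.2865.
Step k = 2:
  phi_22 = [rho(2) - phi_11 rho(1)] / [1 - phi_11 rho(1)] = [-0.32 - (0.2865)(0.2865)] / [1 - (0.2865)(0.2865)]
         = -0.40208225 / 0.91791775 = -0.438.
Therefore phi_{22} = -0.4380.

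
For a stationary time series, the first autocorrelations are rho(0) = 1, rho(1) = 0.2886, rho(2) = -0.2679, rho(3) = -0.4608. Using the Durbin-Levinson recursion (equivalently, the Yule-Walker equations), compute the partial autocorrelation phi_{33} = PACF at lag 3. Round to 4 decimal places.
\phi_{33} = -0.3111

The PACF at lag k is phi_{kk}, the last component of the solution
to the Yule-Walker system G_k phi = r_k where
  (G_k)_{ij} = rho(|i - j|), (r_k)_i = rho(i), i,j = 1..k.
Equivalently, Durbin-Levinson gives phi_{kk} iteratively:
  phi_{11} = rho(1)
  phi_{kk} = [rho(k) - sum_{j=1..k-1} phi_{k-1,j} rho(k-j)]
            / [1 - sum_{j=1..k-1} phi_{k-1,j} rho(j)],
  phi_{k,j} = phi_{k-1,j} - phi_{kk} phi_{k-1,k-j},  j = 1..k-1.
Step k = 1:
  phi_11 = rho(1) = 0.2886.
Step k = 2:
  phi_22 = [rho(2) - phi_11 rho(1)] / [1 - phi_11 rho(1)] = [-0.2679 - (0.2886)(0.2886)] / [1 - (0.2886)(0.2886)]
         = -0.35118996 / 0.91671004 = -0.383098.
  Update: phi_21 = phi_11 - phi_22 phi_11 = 0.2886 - (-0.383098)(0.2886) = 0.399162.
Step k = 3:
  phi_33 = [rho(3) - phi_21 rho(2) - phi_22 rho(1)] / [1 - phi_21 rho(1) - phi_22 rho(2)]
    numerator   = -0.4608 - (0.399162)(-0.2679) - (-0.383098)(0.2886) = -0.24330232
    denominator = 1 - (0.399162)(0.2886) - (-0.383098)(-0.2679) = 0.7821698
  phi_33 = -0.24330232 / 0.7821698 = -0.3111.
Therefore phi_{33} = -0.3111.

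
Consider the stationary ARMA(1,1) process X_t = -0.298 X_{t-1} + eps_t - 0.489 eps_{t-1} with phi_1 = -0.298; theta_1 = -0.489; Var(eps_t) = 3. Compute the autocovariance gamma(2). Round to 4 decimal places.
\gamma(2) = 0.8847

Multiply the model equation by X_{t-k} and take expectations. With theta_0 = psi_0 = 1 and psi_j the MA(infinity) weights, this gives
  gamma(k) - sum_i phi_i gamma(k-i) = c_k,
  c_k = sigma^2 * sum_{j=k..q} theta_j psi_{j-k}   (c_k = 0 for k > q),
using gamma(-m) = gamma(m).
psi-weights needed (psi_j = theta_j + sum_i phi_i psi_{j-i}):
  psi_1 = theta_1 + phi_1 = -0.489 + (-0.298) = -0.787
Right-hand sides:
  c_0 = sigma^2 (1 + theta_1 psi_1) = 3 * (1 + (-0.489)(-0.787)) = 3 * 1.384843 = 4.154529
  c_1 = sigma^2 theta_1 = 3 * (-0.489) = -1.467
  c_2 = 0
Equations for k = 0 and k = 1 (AR order 1):
  gamma(0) = phi_1 gamma(1) + c_0
  gamma(1) = phi_1 gamma(0) + c_1
Substituting the second into the first: gamma(0) (1 - phi_1^2) = c_0 + phi_1 c_1, so
  gamma(0) = (c_0 + phi_1 c_1) / (1 - phi_1^2) = (4.154529 + (-0.298)(-1.467)) / (1 - (-0.298)^2) = 4.591695 / 0.911196 = 5.039196.
  gamma(1) = phi_1 gamma(0) + c_1 = (-0.298)(5.039196) + (-1.467) = -2.96868.
For k = 2 (> q): gamma(2) = phi_1 gamma(1) = (-0.298)(-2.96868) = 0.884667.
Therefore gamma(2) = 0.8847 (to 4 decimal places).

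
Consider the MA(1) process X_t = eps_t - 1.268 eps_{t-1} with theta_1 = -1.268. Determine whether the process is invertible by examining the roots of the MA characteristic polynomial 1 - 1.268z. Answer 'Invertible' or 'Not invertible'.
\text{Not invertible}

The MA(q) characteristic polynomial is P(z) = 1 - 1.268z.
Invertibility requires all roots to lie outside the unit circle, i.e. |z| > 1 for every root.
This is linear in z: 1 + (-1.268) z = 0  =>  z = -1/(-1.268) = 0.788644,  |z| = 0.788644.
Moduli of all roots: 0.7886.
All moduli strictly greater than 1? No.
Verdict: Not invertible.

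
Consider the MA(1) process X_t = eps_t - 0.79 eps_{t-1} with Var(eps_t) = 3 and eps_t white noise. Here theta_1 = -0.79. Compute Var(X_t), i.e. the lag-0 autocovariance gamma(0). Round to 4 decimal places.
\gamma(0) = 4.8723

For an MA(q) process X_t = eps_t + sum_i theta_i eps_{t-i} with
Var(eps_t) = sigma^2, the variance is
  gamma(0) = sigma^2 * (1 + sum_i theta_i^2).
  sum_i theta_i^2 = (-0.79)^2 = 0.6241.
  gamma(0) = 3 * (1 + 0.6241) = 3 * 1.6241 = 4.8723.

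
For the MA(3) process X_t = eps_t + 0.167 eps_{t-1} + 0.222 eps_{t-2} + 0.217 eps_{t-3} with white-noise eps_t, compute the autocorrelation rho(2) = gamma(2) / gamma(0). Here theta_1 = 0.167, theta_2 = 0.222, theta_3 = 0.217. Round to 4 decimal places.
\rho(2) = 0.2297

For an MA(q) process with theta_0 = 1, the autocovariance is
  gamma(k) = sigma^2 * sum_{i=0..q-k} theta_i * theta_{i+k},
and rho(k) = gamma(k) / gamma(0). Sigma^2 cancels.
  numerator   = (1)*(0.222) + (0.167)*(0.217) = 0.258239.
  denominator = (1)^2 + (0.167)^2 + (0.222)^2 + (0.217)^2 = 1.124262.
  rho(2) = 0.258239 / 1.124262 = 0.2297.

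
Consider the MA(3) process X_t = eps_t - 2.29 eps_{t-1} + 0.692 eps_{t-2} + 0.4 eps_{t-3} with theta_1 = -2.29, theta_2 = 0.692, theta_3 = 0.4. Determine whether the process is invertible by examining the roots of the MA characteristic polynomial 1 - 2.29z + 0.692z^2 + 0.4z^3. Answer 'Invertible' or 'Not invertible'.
\text{Not invertible}

The MA(q) characteristic polynomial is P(z) = 1 - 2.29z + 0.692z^2 + 0.4z^3.
Invertibility requires all roots to lie outside the unit circle, i.e. |z| > 1 for every root.
Degree 3: look for a simple real root z0 first, then factor out (1 - z/z0) and solve the remaining quadratic.
Testing z0 = 1.25: P(1.25) = 1 + (-2.29)(1.25) + (0.692)(1.25)^2 + (0.4)(1.25)^3
  = 1 + (-2.8625) + (1.08125) + (0.78125) = 0.  So z_0 = 1.25 is a root, |z_0| = 1.25.
Divide out the factor (1 - 0.8 z) = (1 - z/z0) (since 1/z0 = 0.8):
  P(z) = (1 - 0.8 z)(1 + (-1.49) z + (-0.5) z^2)
  [check: z-coef -1.49 - (0.8) = -2.29; z^2-coef -0.5 - (0.8)(-1.49) = 0.692; z^3-coef -(0.8)(-0.5) = 0.4.]
Remaining roots from the quadratic factor 1 + (-1.49) z + (-0.5) z^2:
  Set 1 + (-1.49) z + (-0.5) z^2 = 0, i.e. a z^2 + b z + c = 0 with a = -0.5, b = -1.49, c = 1.
  Discriminant D = b^2 - 4ac = (-1.49)^2 - 4*(-0.5)*1 = 2.2201 - (-2) = 4.2201.
  D >= 0, so the roots are real: z = (-b +/- sqrt(D)) / (2a) = (1.49 +/- 2.054288) / (-1).
    z_1 = (1.49 + 2.054288) / (-1) = -3.5443,   |z_1| = 3.5443.
    z_2 = (1.49 - 2.054288) / (-1) = 0.5643,   |z_2| = 0.5643.
Moduli of all roots: 1.2500, 3.5443, 0.5643.
All moduli strictly greater than 1? No.
Verdict: Not invertible.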